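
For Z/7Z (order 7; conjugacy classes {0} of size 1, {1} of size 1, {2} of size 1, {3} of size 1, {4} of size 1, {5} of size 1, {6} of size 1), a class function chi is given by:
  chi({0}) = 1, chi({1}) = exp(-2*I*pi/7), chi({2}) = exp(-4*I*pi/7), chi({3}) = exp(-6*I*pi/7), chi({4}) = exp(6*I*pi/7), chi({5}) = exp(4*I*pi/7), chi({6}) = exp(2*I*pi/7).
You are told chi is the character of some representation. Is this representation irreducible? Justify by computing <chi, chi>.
Irreducible: <chi, chi> = 1.

Reasoning: <chi, chi> = (1/|G|) sum_C |C| * |chi(C)|^2 = (1/7)[1*|1|^2 + 1*|exp(-2*I*pi/7)|^2 + 1*|exp(-4*I*pi/7)|^2 + 1*|exp(-6*I*pi/7)|^2 + 1*|exp(6*I*pi/7)|^2 + 1*|exp(4*I*pi/7)|^2 + 1*|exp(2*I*pi/7)|^2]
  = (1/7)[(1) + (1) + (1) + (1) + (1) + (1) + (1)] = 7/7 = 1.
(Exp terms are combined using exp(i*s)*conj(exp(i*t)) = exp(i*(s-t)), and sums of them are collapsed using the identity that for every m > 1 the m distinct m-th roots of unity sum to 0, e.g. 1 + exp(2*I*pi/3) + exp(-2*I*pi/3) = 0.)
A character is irreducible iff <chi, chi> = 1, so this representation is irreducible.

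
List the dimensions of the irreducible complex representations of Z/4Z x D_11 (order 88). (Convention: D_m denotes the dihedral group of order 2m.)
Dimensions: 1, 1, 1, 1, 1, 1, 1, 1, 2, 2, 2, 2, 2, 2, 2, 2, 2, 2, 2, 2, 2, 2, 2, 2, 2, 2, 2, 2

Solution. There are 28 irreducibles (= number of conjugacy classes). Their dimensions d_i satisfy sum d_i^2 = |G| = 88: 1 + 1 + 1 + 1 + 1 + 1 + 1 + 1 + 4 + 4 + 4 + 4 + 4 + 4 + 4 + 4 + 4 + 4 + 4 + 4 + 4 + 4 + 4 + 4 + 4 + 4 + 4 + 4 = 88. (For the product with Z/4Z: each of the 4 1-dim characters of Z/4Z tensors with each irrep of D_11, giving 4 copies of each D_11-dimension.)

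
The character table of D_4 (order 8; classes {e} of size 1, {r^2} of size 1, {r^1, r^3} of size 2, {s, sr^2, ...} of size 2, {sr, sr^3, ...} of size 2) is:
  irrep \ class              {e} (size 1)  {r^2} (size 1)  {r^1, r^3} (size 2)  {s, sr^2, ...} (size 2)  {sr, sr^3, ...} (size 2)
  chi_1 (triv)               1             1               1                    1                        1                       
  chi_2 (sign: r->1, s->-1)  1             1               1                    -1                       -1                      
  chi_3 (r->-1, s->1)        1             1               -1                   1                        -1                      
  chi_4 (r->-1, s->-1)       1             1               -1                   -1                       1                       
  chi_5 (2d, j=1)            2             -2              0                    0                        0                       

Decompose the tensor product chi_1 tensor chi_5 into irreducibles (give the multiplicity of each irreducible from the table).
chi_1 tensor chi_5 = chi_5 (all other irreducibles have multiplicity 0).

Why: The character of a tensor product is the pointwise product (chi_1 * chi_5)(C) = chi_1(C) * chi_5(C):
  {e}: (1)*(2), {r^2}: (1)*(-2), {r^1, r^3}: (1)*(0), {s, sr^2, ...}: (1)*(0), {sr, sr^3, ...}: (1)*(0)
so (chi_1 * chi_5) takes values
  {e} -> 2, {r^2} -> -2, {r^1, r^3} -> 0, {s, sr^2, ...} -> 0, {sr, sr^3, ...} -> 0.
Now take the inner product of this character with each irreducible chi from the table, <chi_1*chi_5, chi> = (1/8) sum_C |C| (chi_1*chi_5)(C) conj(chi(C)):
  <chi_1*chi_5, chi_1> = (1/8)[1*(2)*conj(1) + 1*(-2)*conj(1) + 2*(0)*conj(1) + 2*(0)*conj(1) + 2*(0)*conj(1)]
      = (1/8)[(2) + (-2) + (0) + (0) + (0)] = 0/8 = 0
  <chi_1*chi_5, chi_2> = (1/8)[1*(2)*conj(1) + 1*(-2)*conj(1) + 2*(0)*conj(1) + 2*(0)*conj(-1) + 2*(0)*conj(-1)]
      = (1/8)[(2) + (-2) + (0) + (0) + (0)] = 0/8 = 0
  <chi_1*chi_5, chi_3> = (1/8)[1*(2)*conj(1) + 1*(-2)*conj(1) + 2*(0)*conj(-1) + 2*(0)*conj(1) + 2*(0)*conj(-1)]
      = (1/8)[(2) + (-2) + (0) + (0) + (0)] = 0/8 = 0
  <chi_1*chi_5, chi_4> = (1/8)[1*(2)*conj(1) + 1*(-2)*conj(1) + 2*(0)*conj(-1) + 2*(0)*conj(-1) + 2*(0)*conj(1)]
      = (1/8)[(2) + (-2) + (0) + (0) + (0)] = 0/8 = 0
  <chi_1*chi_5, chi_5> = (1/8)[1*(2)*conj(2) + 1*(-2)*conj(-2) + 2*(0)*conj(0) + 2*(0)*conj(0) + 2*(0)*conj(0)]
      = (1/8)[(4) + (4) + (0) + (0) + (0)] = 8/8 = 1
Hence the multiplicities are chi_5: 1. Dimension check: dim(chi_1)*dim(chi_5) = 1*2 = 2 and sum (mult * dim) = 1*2 = 2.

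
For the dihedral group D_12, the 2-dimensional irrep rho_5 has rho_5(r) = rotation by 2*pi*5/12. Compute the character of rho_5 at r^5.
chi_{rho_5}(r^5) = 2*cos(2*pi*5*5/12) = sqrt(3)

Details: rho_5(r^5) is rotation by angle 2*pi*5*5/12, whose trace is 2*cos(2*pi*5*5/12) = sqrt(3).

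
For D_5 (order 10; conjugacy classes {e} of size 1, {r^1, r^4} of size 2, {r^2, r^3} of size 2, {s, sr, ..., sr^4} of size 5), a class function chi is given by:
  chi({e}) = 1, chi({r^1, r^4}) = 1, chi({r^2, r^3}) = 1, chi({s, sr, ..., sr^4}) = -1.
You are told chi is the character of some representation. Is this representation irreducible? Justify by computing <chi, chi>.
Irreducible: <chi, chi> = 1.

Derivation: <chi, chi> = (1/|G|) sum_C |C| * |chi(C)|^2 = (1/10)[1*|1|^2 + 2*|1|^2 + 2*|1|^2 + 5*|-1|^2]
  = (1/10)[(1) + (2) + (2) + (5)] = 10/10 = 1.
A character is irreducible iff <chi, chi> = 1, so this representation is irreducible.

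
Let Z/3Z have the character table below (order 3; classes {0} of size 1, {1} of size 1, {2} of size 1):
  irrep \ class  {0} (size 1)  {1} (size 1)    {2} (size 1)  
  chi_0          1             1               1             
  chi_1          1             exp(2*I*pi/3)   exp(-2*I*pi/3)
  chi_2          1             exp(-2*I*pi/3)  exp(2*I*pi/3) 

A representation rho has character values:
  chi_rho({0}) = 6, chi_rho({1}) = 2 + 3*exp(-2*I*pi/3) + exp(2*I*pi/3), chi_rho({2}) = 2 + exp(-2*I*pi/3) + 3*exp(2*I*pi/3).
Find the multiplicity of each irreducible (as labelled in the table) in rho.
Multiplicities: chi_0: 2, chi_1: 1, chi_2: 3.

Argument: Use <chi_rho, chi> = (1/|G|) sum_C |C| * chi_rho(C) * conj(chi(C)) with |G| = 3 for each irreducible chi in the table:
  <chi_rho, chi_0> = (1/3)[1*(6)*conj(1) + 1*(2 + 3*exp(-2*I*pi/3) + exp(2*I*pi/3))*conj(1) + 1*(2 + exp(-2*I*pi/3) + 3*exp(2*I*pi/3))*conj(1)]
      = (1/3)[(6) + (2 + 3*exp(-2*I*pi/3) + exp(2*I*pi/3)) + (2 + exp(-2*I*pi/3) + 3*exp(2*I*pi/3))] = 6/3 = 2
  <chi_rho, chi_1> = (1/3)[1*(6)*conj(1) + 1*(2 + 3*exp(-2*I*pi/3) + exp(2*I*pi/3))*conj(exp(2*I*pi/3)) + 1*(2 + exp(-2*I*pi/3) + 3*exp(2*I*pi/3))*conj(exp(-2*I*pi/3))]
      = (1/3)[(6) + (1 + 2*exp(-2*I*pi/3) + 3*exp(2*I*pi/3)) + (1 + 3*exp(-2*I*pi/3) + 2*exp(2*I*pi/3))] = 3/3 = 1
  <chi_rho, chi_2> = (1/3)[1*(6)*conj(1) + 1*(2 + 3*exp(-2*I*pi/3) + exp(2*I*pi/3))*conj(exp(-2*I*pi/3)) + 1*(2 + exp(-2*I*pi/3) + 3*exp(2*I*pi/3))*conj(exp(2*I*pi/3))]
      = (1/3)[(6) + (3 + exp(-2*I*pi/3) + 2*exp(2*I*pi/3)) + (3 + 2*exp(-2*I*pi/3) + exp(2*I*pi/3))] = 9/3 = 3
(Exp terms are combined using exp(i*s)*conj(exp(i*t)) = exp(i*(s-t)), and sums of them are collapsed using the identity that for every m > 1 the m distinct m-th roots of unity sum to 0, e.g. 1 + exp(2*I*pi/3) + exp(-2*I*pi/3) = 0.)
Dimension check: dim(rho) = sum (mult * dim) = 2*1 + 1*1 + 3*1 = 6 = chi_rho(e) = 6.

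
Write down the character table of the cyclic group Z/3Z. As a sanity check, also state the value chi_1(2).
Character table of Z/3Z (irreps indexed chi_0,...,chi_2 with chi_k(m) = zeta_3^(k*m), zeta_3 = exp(2*pi*i/3)):
  irrep \ class  {0} (size 1)  {1} (size 1)    {2} (size 1)  
  chi_0          1             1               1             
  chi_1          1             exp(2*I*pi/3)   exp(-2*I*pi/3)
  chi_2          1             exp(-2*I*pi/3)  exp(2*I*pi/3) 

Spot check: chi_1(2) = zeta_3^(1*2) = zeta_3^2 = exp(-2*I*pi/3).

Solution. Z/3Z is abelian, so all 3 irreducible complex representations are 1-dimensional. They are given by chi_k(m) = zeta_3^(k*m) for k = 0,...,2. Row orthogonality: sum_m chi_k(m) conj(chi_l(m)) = 3 * [k = l].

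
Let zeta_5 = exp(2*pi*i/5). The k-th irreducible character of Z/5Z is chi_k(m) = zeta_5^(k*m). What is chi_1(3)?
chi_1(3) = zeta_5^3 = exp(-4*I*pi/5)

Details: chi_1(3) = zeta_5^(1*3) = zeta_5^3. Since zeta_5^5 = 1, this equals zeta_5^3 = exp(2*pi*i*3/5) = exp(-4*I*pi/5).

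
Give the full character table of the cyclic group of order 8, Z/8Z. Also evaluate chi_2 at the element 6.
Character table of Z/8Z (irreps indexed chi_0,...,chi_7 with chi_k(m) = zeta_8^(k*m), zeta_8 = exp(2*pi*i/8)):
  irrep \ class  {0} (size 1)  {1} (size 1)    {2} (size 1)  {3} (size 1)    {4} (size 1)  {5} (size 1)    {6} (size 1)  {7} (size 1)  
  chi_0          1             1               1             1               1             1               1             1             
  chi_1          1             exp(I*pi/4)     I             exp(3*I*pi/4)   -1            exp(-3*I*pi/4)  -I            exp(-I*pi/4)  
  chi_2          1             I               -1            -I              1             I               -1            -I            
  chi_3          1             exp(3*I*pi/4)   -I            exp(I*pi/4)     -1            exp(-I*pi/4)    I             exp(-3*I*pi/4)
  chi_4          1             -1              1             -1              1             -1              1             -1            
  chi_5          1             exp(-3*I*pi/4)  I             exp(-I*pi/4)    -1            exp(I*pi/4)     -I            exp(3*I*pi/4) 
  chi_6          1             -I              -1            I               1             -I              -1            I             
  chi_7          1             exp(-I*pi/4)    -I            exp(-3*I*pi/4)  -1            exp(3*I*pi/4)   I             exp(I*pi/4)   

Spot check: chi_2(6) = zeta_8^(2*6) = zeta_8^12 = -1.

Justification: Z/8Z is abelian, so all 8 irreducible complex representations are 1-dimensional. They are given by chi_k(m) = zeta_8^(k*m) for k = 0,...,7. Row orthogonality: sum_m chi_k(m) conj(chi_l(m)) = 8 * [k = l].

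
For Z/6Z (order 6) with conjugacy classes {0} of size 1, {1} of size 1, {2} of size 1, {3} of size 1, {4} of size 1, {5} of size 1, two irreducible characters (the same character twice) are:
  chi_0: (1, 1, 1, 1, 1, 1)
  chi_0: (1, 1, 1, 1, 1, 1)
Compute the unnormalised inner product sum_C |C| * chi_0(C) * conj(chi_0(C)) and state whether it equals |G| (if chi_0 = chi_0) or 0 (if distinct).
Sum = 6 = |G| = 6; so <chi_0, chi_0> = 1 (norm-1 confirms irreducibility).

Proof sketch: Compute term by term over conjugacy classes (|C| * chi_0(C) * conj(chi_0(C))):
  1*(1)*conj(1) + 1*(1)*conj(1) + 1*(1)*conj(1) + 1*(1)*conj(1) + 1*(1)*conj(1) + 1*(1)*conj(1)
  = (1) + (1) + (1) + (1) + (1) + (1)
  = 6.
(Exp terms are combined using exp(i*s)*conj(exp(i*t)) = exp(i*(s-t)), and sums of them are collapsed using the identity that for every m > 1 the m distinct m-th roots of unity sum to 0, e.g. 1 + exp(2*I*pi/3) + exp(-2*I*pi/3) = 0.)
Dividing by |G| = 6 gives 6/6 = 1, matching the row-orthogonality relation <chi_0, chi_0> = [chi_0 = chi_0].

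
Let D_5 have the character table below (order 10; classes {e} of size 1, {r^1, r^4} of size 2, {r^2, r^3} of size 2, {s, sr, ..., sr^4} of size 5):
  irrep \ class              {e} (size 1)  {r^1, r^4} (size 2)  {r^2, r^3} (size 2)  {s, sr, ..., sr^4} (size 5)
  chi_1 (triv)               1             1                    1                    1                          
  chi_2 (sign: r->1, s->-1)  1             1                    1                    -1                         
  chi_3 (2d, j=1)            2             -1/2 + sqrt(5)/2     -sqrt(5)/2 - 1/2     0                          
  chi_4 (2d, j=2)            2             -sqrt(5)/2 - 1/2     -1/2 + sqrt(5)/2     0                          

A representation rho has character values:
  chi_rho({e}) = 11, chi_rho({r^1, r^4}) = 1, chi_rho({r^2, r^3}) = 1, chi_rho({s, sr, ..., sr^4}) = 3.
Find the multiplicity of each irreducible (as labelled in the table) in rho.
Multiplicities: chi_1: 3, chi_2: 0, chi_3: 2, chi_4: 2.

Why: Use <chi_rho, chi> = (1/|G|) sum_C |C| * chi_rho(C) * conj(chi(C)) with |G| = 10 for each irreducible chi in the table:
  <chi_rho, chi_1> = (1/10)[1*(11)*conj(1) + 2*(1)*conj(1) + 2*(1)*conj(1) + 5*(3)*conj(1)]
      = (1/10)[(11) + (2) + (2) + (15)] = 30/10 = 3
  <chi_rho, chi_2> = (1/10)[1*(11)*conj(1) + 2*(1)*conj(1) + 2*(1)*conj(1) + 5*(3)*conj(-1)]
      = (1/10)[(11) + (2) + (2) + (-15)] = 0/10 = 0
  <chi_rho, chi_3> = (1/10)[1*(11)*conj(2) + 2*(1)*conj(-1/2 + sqrt(5)/2) + 2*(1)*conj(-sqrt(5)/2 - 1/2) + 5*(3)*conj(0)]
      = (1/10)[(22) + (-1 + sqrt(5)) + (-sqrt(5) - 1) + (0)] = 20/10 = 2
  <chi_rho, chi_4> = (1/10)[1*(11)*conj(2) + 2*(1)*conj(-sqrt(5)/2 - 1/2) + 2*(1)*conj(-1/2 + sqrt(5)/2) + 5*(3)*conj(0)]
      = (1/10)[(22) + (-sqrt(5) - 1) + (-1 + sqrt(5)) + (0)] = 20/10 = 2
Dimension check: dim(rho) = sum (mult * dim) = 3*1 + 0*1 + 2*2 + 2*2 = 11 = chi_rho(e) = 11.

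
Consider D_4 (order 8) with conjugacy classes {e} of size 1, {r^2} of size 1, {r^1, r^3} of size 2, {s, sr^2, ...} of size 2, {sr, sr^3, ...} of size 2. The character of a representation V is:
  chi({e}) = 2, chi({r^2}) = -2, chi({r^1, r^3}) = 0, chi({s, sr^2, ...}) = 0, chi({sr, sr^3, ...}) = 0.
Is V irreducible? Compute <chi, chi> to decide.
Irreducible: <chi, chi> = 1.

Justification: <chi, chi> = (1/|G|) sum_C |C| * |chi(C)|^2 = (1/8)[1*|2|^2 + 1*|-2|^2 + 2*|0|^2 + 2*|0|^2 + 2*|0|^2]
  = (1/8)[(4) + (4) + (0) + (0) + (0)] = 8/8 = 1.
A character is irreducible iff <chi, chi> = 1, so this representation is irreducible.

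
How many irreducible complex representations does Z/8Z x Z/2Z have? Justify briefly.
16

Explanation: The number of irreducible complex representations of a finite group equals its number of conjugacy classes. Z/8Z x Z/2Z is abelian of order 16, so every element is its own conjugacy class: 16 classes, so Z/8Z x Z/2Z (order 16) has exactly 16 irreducible complex representations.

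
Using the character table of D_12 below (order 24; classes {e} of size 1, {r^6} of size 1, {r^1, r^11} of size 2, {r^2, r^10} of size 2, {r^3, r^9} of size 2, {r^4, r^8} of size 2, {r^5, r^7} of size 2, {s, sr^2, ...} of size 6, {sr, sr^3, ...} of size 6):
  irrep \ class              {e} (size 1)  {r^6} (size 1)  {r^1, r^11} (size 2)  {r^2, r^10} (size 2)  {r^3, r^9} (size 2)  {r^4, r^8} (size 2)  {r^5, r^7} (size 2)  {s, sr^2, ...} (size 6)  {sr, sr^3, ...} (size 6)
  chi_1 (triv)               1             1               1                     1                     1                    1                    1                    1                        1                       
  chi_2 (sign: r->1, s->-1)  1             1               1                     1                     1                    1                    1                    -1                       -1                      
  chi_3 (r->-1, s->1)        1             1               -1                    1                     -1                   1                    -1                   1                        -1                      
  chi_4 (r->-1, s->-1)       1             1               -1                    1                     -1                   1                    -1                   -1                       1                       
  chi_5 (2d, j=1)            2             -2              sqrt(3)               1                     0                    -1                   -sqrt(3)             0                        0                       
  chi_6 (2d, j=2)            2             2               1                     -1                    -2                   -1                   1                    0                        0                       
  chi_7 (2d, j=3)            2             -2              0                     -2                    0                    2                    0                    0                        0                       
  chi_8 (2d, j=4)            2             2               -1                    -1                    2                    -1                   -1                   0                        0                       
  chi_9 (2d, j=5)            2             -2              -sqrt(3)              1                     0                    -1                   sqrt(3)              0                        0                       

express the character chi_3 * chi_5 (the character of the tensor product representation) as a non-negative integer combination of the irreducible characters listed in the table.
chi_3 tensor chi_5 = chi_9 (all other irreducibles have multiplicity 0).

Justification: The character of a tensor product is the pointwise product (chi_3 * chi_5)(C) = chi_3(C) * chi_5(C):
  {e}: (1)*(2), {r^6}: (1)*(-2), {r^1, r^11}: (-1)*(sqrt(3)), {r^2, r^10}: (1)*(1), {r^3, r^9}: (-1)*(0), {r^4, r^8}: (1)*(-1), {r^5, r^7}: (-1)*(-sqrt(3)), {s, sr^2, ...}: (1)*(0), {sr, sr^3, ...}: (-1)*(0)
so (chi_3 * chi_5) takes values
  {e} -> 2, {r^6} -> -2, {r^1, r^11} -> -sqrt(3), {r^2, r^10} -> 1, {r^3, r^9} -> 0, {r^4, r^8} -> -1, {r^5, r^7} -> sqrt(3), {s, sr^2, ...} -> 0, {sr, sr^3, ...} -> 0.
Now take the inner product of this character with each irreducible chi from the table, <chi_3*chi_5, chi> = (1/24) sum_C |C| (chi_3*chi_5)(C) conj(chi(C)):
  <chi_3*chi_5, chi_1> = (1/24)[1*(2)*conj(1) + 1*(-2)*conj(1) + 2*(-sqrt(3))*conj(1) + 2*(1)*conj(1) + 2*(0)*conj(1) + 2*(-1)*conj(1) + 2*(sqrt(3))*conj(1) + 6*(0)*conj(1) + 6*(0)*conj(1)]
      = (1/24)[(2) + (-2) + (-2*sqrt(3)) + (2) + (0) + (-2) + (2*sqrt(3)) + (0) + (0)] = 0/24 = 0
  <chi_3*chi_5, chi_2> = (1/24)[1*(2)*conj(1) + 1*(-2)*conj(1) + 2*(-sqrt(3))*conj(1) + 2*(1)*conj(1) + 2*(0)*conj(1) + 2*(-1)*conj(1) + 2*(sqrt(3))*conj(1) + 6*(0)*conj(-1) + 6*(0)*conj(-1)]
      = (1/24)[(2) + (-2) + (-2*sqrt(3)) + (2) + (0) + (-2) + (2*sqrt(3)) + (0) + (0)] = 0/24 = 0
  <chi_3*chi_5, chi_3> = (1/24)[1*(2)*conj(1) + 1*(-2)*conj(1) + 2*(-sqrt(3))*conj(-1) + 2*(1)*conj(1) + 2*(0)*conj(-1) + 2*(-1)*conj(1) + 2*(sqrt(3))*conj(-1) + 6*(0)*conj(1) + 6*(0)*conj(-1)]
      = (1/24)[(2) + (-2) + (2*sqrt(3)) + (2) + (0) + (-2) + (-2*sqrt(3)) + (0) + (0)] = 0/24 = 0
  <chi_3*chi_5, chi_4> = (1/24)[1*(2)*conj(1) + 1*(-2)*conj(1) + 2*(-sqrt(3))*conj(-1) + 2*(1)*conj(1) + 2*(0)*conj(-1) + 2*(-1)*conj(1) + 2*(sqrt(3))*conj(-1) + 6*(0)*conj(-1) + 6*(0)*conj(1)]
      = (1/24)[(2) + (-2) + (2*sqrt(3)) + (2) + (0) + (-2) + (-2*sqrt(3)) + (0) + (0)] = 0/24 = 0
  <chi_3*chi_5, chi_5> = (1/24)[1*(2)*conj(2) + 1*(-2)*conj(-2) + 2*(-sqrt(3))*conj(sqrt(3)) + 2*(1)*conj(1) + 2*(0)*conj(0) + 2*(-1)*conj(-1) + 2*(sqrt(3))*conj(-sqrt(3)) + 6*(0)*conj(0) + 6*(0)*conj(0)]
      = (1/24)[(4) + (4) + (-6) + (2) + (0) + (2) + (-6) + (0) + (0)] = 0/24 = 0
  <chi_3*chi_5, chi_6> = (1/24)[1*(2)*conj(2) + 1*(-2)*conj(2) + 2*(-sqrt(3))*conj(1) + 2*(1)*conj(-1) + 2*(0)*conj(-2) + 2*(-1)*conj(-1) + 2*(sqrt(3))*conj(1) + 6*(0)*conj(0) + 6*(0)*conj(0)]
      = (1/24)[(4) + (-4) + (-2*sqrt(3)) + (-2) + (0) + (2) + (2*sqrt(3)) + (0) + (0)] = 0/24 = 0
  <chi_3*chi_5, chi_7> = (1/24)[1*(2)*conj(2) + 1*(-2)*conj(-2) + 2*(-sqrt(3))*conj(0) + 2*(1)*conj(-2) + 2*(0)*conj(0) + 2*(-1)*conj(2) + 2*(sqrt(3))*conj(0) + 6*(0)*conj(0) + 6*(0)*conj(0)]
      = (1/24)[(4) + (4) + (0) + (-4) + (0) + (-4) + (0) + (0) + (0)] = 0/24 = 0
  <chi_3*chi_5, chi_8> = (1/24)[1*(2)*conj(2) + 1*(-2)*conj(2) + 2*(-sqrt(3))*conj(-1) + 2*(1)*conj(-1) + 2*(0)*conj(2) + 2*(-1)*conj(-1) + 2*(sqrt(3))*conj(-1) + 6*(0)*conj(0) + 6*(0)*conj(0)]
      = (1/24)[(4) + (-4) + (2*sqrt(3)) + (-2) + (0) + (2) + (-2*sqrt(3)) + (0) + (0)] = 0/24 = 0
  <chi_3*chi_5, chi_9> = (1/24)[1*(2)*conj(2) + 1*(-2)*conj(-2) + 2*(-sqrt(3))*conj(-sqrt(3)) + 2*(1)*conj(1) + 2*(0)*conj(0) + 2*(-1)*conj(-1) + 2*(sqrt(3))*conj(sqrt(3)) + 6*(0)*conj(0) + 6*(0)*conj(0)]
      = (1/24)[(4) + (4) + (6) + (2) + (0) + (2) + (6) + (0) + (0)] = 24/24 = 1
Hence the multiplicities are chi_9: 1. Dimension check: dim(chi_3)*dim(chi_5) = 1*2 = 2 and sum (mult * dim) = 1*2 = 2.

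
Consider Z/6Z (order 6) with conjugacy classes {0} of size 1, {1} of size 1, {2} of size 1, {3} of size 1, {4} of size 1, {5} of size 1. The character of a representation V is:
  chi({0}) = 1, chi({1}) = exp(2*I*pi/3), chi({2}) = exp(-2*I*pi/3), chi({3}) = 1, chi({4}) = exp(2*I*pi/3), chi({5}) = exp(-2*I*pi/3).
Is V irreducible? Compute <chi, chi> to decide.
Irreducible: <chi, chi> = 1.

Explanation: <chi, chi> = (1/|G|) sum_C |C| * |chi(C)|^2 = (1/6)[1*|1|^2 + 1*|exp(2*I*pi/3)|^2 + 1*|exp(-2*I*pi/3)|^2 + 1*|1|^2 + 1*|exp(2*I*pi/3)|^2 + 1*|exp(-2*I*pi/3)|^2]
  = (1/6)[(1) + (1) + (1) + (1) + (1) + (1)] = 6/6 = 1.
(Exp terms are combined using exp(i*s)*conj(exp(i*t)) = exp(i*(s-t)), and sums of them are collapsed using the identity that for every m > 1 the m distinct m-th roots of unity sum to 0, e.g. 1 + exp(2*I*pi/3) + exp(-2*I*pi/3) = 0.)
A character is irreducible iff <chi, chi> = 1, so this representation is irreducible.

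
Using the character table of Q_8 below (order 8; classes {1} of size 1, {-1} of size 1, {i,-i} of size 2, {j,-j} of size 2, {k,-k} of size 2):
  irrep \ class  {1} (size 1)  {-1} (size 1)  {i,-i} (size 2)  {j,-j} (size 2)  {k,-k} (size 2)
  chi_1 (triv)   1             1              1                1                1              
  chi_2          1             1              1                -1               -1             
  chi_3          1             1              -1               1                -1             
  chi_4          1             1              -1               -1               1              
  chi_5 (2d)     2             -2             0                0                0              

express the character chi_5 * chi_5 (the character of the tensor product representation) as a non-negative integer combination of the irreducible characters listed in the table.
chi_5 tensor chi_5 = chi_1 + chi_2 + chi_3 + chi_4 (all other irreducibles have multiplicity 0).

Working: The character of a tensor product is the pointwise product (chi_5 * chi_5)(C) = chi_5(C) * chi_5(C):
  {1}: (2)*(2), {-1}: (-2)*(-2), {i,-i}: (0)*(0), {j,-j}: (0)*(0), {k,-k}: (0)*(0)
so (chi_5 * chi_5) takes values
  {1} -> 4, {-1} -> 4, {i,-i} -> 0, {j,-j} -> 0, {k,-k} -> 0.
Now take the inner product of this character with each irreducible chi from the table, <chi_5*chi_5, chi> = (1/8) sum_C |C| (chi_5*chi_5)(C) conj(chi(C)):
  <chi_5*chi_5, chi_1> = (1/8)[1*(4)*conj(1) + 1*(4)*conj(1) + 2*(0)*conj(1) + 2*(0)*conj(1) + 2*(0)*conj(1)]
      = (1/8)[(4) + (4) + (0) + (0) + (0)] = 8/8 = 1
  <chi_5*chi_5, chi_2> = (1/8)[1*(4)*conj(1) + 1*(4)*conj(1) + 2*(0)*conj(1) + 2*(0)*conj(-1) + 2*(0)*conj(-1)]
      = (1/8)[(4) + (4) + (0) + (0) + (0)] = 8/8 = 1
  <chi_5*chi_5, chi_3> = (1/8)[1*(4)*conj(1) + 1*(4)*conj(1) + 2*(0)*conj(-1) + 2*(0)*conj(1) + 2*(0)*conj(-1)]
      = (1/8)[(4) + (4) + (0) + (0) + (0)] = 8/8 = 1
  <chi_5*chi_5, chi_4> = (1/8)[1*(4)*conj(1) + 1*(4)*conj(1) + 2*(0)*conj(-1) + 2*(0)*conj(-1) + 2*(0)*conj(1)]
      = (1/8)[(4) + (4) + (0) + (0) + (0)] = 8/8 = 1
  <chi_5*chi_5, chi_5> = (1/8)[1*(4)*conj(2) + 1*(4)*conj(-2) + 2*(0)*conj(0) + 2*(0)*conj(0) + 2*(0)*conj(0)]
      = (1/8)[(8) + (-8) + (0) + (0) + (0)] = 0/8 = 0
Hence the multiplicities are chi_1: 1, chi_2: 1, chi_3: 1, chi_4: 1. Dimension check: dim(chi_5)*dim(chi_5) = 2*2 = 4 and sum (mult * dim) = 1*1 + 1*1 + 1*1 + 1*1 = 4.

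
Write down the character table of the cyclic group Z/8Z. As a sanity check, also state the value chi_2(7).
Character table of Z/8Z (irreps indexed chi_0,...,chi_7 with chi_k(m) = zeta_8^(k*m), zeta_8 = exp(2*pi*i/8)):
  irrep \ class  {0} (size 1)  {1} (size 1)    {2} (size 1)  {3} (size 1)    {4} (size 1)  {5} (size 1)    {6} (size 1)  {7} (size 1)  
  chi_0          1             1               1             1               1             1               1             1             
  chi_1          1             exp(I*pi/4)     I             exp(3*I*pi/4)   -1            exp(-3*I*pi/4)  -I            exp(-I*pi/4)  
  chi_2          1             I               -1            -I              1             I               -1            -I            
  chi_3          1             exp(3*I*pi/4)   -I            exp(I*pi/4)     -1            exp(-I*pi/4)    I             exp(-3*I*pi/4)
  chi_4          1             -1              1             -1              1             -1              1             -1            
  chi_5          1             exp(-3*I*pi/4)  I             exp(-I*pi/4)    -1            exp(I*pi/4)     -I            exp(3*I*pi/4) 
  chi_6          1             -I              -1            I               1             -I              -1            I             
  chi_7          1             exp(-I*pi/4)    -I            exp(-3*I*pi/4)  -1            exp(3*I*pi/4)   I             exp(I*pi/4)   

Spot check: chi_2(7) = zeta_8^(2*7) = zeta_8^14 = -I.

Explanation: Z/8Z is abelian, so all 8 irreducible complex representations are 1-dimensional. They are given by chi_k(m) = zeta_8^(k*m) for k = 0,...,7. Row orthogonality: sum_m chi_k(m) conj(chi_l(m)) = 8 * [k = l].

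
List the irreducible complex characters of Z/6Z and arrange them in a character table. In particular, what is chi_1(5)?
Character table of Z/6Z (irreps indexed chi_0,...,chi_5 with chi_k(m) = zeta_6^(k*m), zeta_6 = exp(2*pi*i/6)):
  irrep \ class  {0} (size 1)  {1} (size 1)    {2} (size 1)    {3} (size 1)  {4} (size 1)    {5} (size 1)  
  chi_0          1             1               1               1             1               1             
  chi_1          1             exp(I*pi/3)     exp(2*I*pi/3)   -1            exp(-2*I*pi/3)  exp(-I*pi/3)  
  chi_2          1             exp(2*I*pi/3)   exp(-2*I*pi/3)  1             exp(2*I*pi/3)   exp(-2*I*pi/3)
  chi_3          1             -1              1               -1            1               -1            
  chi_4          1             exp(-2*I*pi/3)  exp(2*I*pi/3)   1             exp(-2*I*pi/3)  exp(2*I*pi/3) 
  chi_5          1             exp(-I*pi/3)    exp(-2*I*pi/3)  -1            exp(2*I*pi/3)   exp(I*pi/3)   

Spot check: chi_1(5) = zeta_6^(1*5) = zeta_6^5 = exp(-I*pi/3).

Why: Z/6Z is abelian, so all 6 irreducible complex representations are 1-dimensional. They are given by chi_k(m) = zeta_6^(k*m) for k = 0,...,5. Row orthogonality: sum_m chi_k(m) conj(chi_l(m)) = 6 * [k = l].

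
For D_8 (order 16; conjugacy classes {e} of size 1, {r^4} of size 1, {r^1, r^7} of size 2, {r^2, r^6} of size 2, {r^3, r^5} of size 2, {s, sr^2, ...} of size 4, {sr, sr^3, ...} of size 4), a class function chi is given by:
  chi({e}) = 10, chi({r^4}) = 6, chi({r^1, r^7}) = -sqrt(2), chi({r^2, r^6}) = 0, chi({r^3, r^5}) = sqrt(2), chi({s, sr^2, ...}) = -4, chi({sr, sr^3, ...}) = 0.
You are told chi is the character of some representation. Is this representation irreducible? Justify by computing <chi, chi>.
Not irreducible (reducible): <chi, chi> = 13 > 1.

Solution. <chi, chi> = (1/|G|) sum_C |C| * |chi(C)|^2 = (1/16)[1*|10|^2 + 1*|6|^2 + 2*|-sqrt(2)|^2 + 2*|0|^2 + 2*|sqrt(2)|^2 + 4*|-4|^2 + 4*|0|^2]
  = (1/16)[(100) + (36) + (4) + (0) + (4) + (64) + (0)] = 208/16 = 13.
A character is irreducible iff <chi, chi> = 1, so this representation is reducible.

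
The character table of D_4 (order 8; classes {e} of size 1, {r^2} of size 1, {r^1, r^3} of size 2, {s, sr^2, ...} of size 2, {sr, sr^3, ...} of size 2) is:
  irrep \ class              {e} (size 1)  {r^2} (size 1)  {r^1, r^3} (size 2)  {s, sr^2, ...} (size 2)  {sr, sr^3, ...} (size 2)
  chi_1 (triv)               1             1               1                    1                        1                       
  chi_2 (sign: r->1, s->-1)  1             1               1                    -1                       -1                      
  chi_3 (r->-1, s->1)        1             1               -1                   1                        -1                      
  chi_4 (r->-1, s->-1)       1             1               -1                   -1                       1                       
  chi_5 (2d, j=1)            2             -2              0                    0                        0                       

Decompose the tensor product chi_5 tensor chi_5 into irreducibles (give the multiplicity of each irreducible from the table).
chi_5 tensor chi_5 = chi_1 + chi_2 + chi_3 + chi_4 (all other irreducibles have multiplicity 0).

Solution. The character of a tensor product is the pointwise product (chi_5 * chi_5)(C) = chi_5(C) * chi_5(C):
  {e}: (2)*(2), {r^2}: (-2)*(-2), {r^1, r^3}: (0)*(0), {s, sr^2, ...}: (0)*(0), {sr, sr^3, ...}: (0)*(0)
so (chi_5 * chi_5) takes values
  {e} -> 4, {r^2} -> 4, {r^1, r^3} -> 0, {s, sr^2, ...} -> 0, {sr, sr^3, ...} -> 0.
Now take the inner product of this character with each irreducible chi from the table, <chi_5*chi_5, chi> = (1/8) sum_C |C| (chi_5*chi_5)(C) conj(chi(C)):
  <chi_5*chi_5, chi_1> = (1/8)[1*(4)*conj(1) + 1*(4)*conj(1) + 2*(0)*conj(1) + 2*(0)*conj(1) + 2*(0)*conj(1)]
      = (1/8)[(4) + (4) + (0) + (0) + (0)] = 8/8 = 1
  <chi_5*chi_5, chi_2> = (1/8)[1*(4)*conj(1) + 1*(4)*conj(1) + 2*(0)*conj(1) + 2*(0)*conj(-1) + 2*(0)*conj(-1)]
      = (1/8)[(4) + (4) + (0) + (0) + (0)] = 8/8 = 1
  <chi_5*chi_5, chi_3> = (1/8)[1*(4)*conj(1) + 1*(4)*conj(1) + 2*(0)*conj(-1) + 2*(0)*conj(1) + 2*(0)*conj(-1)]
      = (1/8)[(4) + (4) + (0) + (0) + (0)] = 8/8 = 1
  <chi_5*chi_5, chi_4> = (1/8)[1*(4)*conj(1) + 1*(4)*conj(1) + 2*(0)*conj(-1) + 2*(0)*conj(-1) + 2*(0)*conj(1)]
      = (1/8)[(4) + (4) + (0) + (0) + (0)] = 8/8 = 1
  <chi_5*chi_5, chi_5> = (1/8)[1*(4)*conj(2) + 1*(4)*conj(-2) + 2*(0)*conj(0) + 2*(0)*conj(0) + 2*(0)*conj(0)]
      = (1/8)[(8) + (-8) + (0) + (0) + (0)] = 0/8 = 0
Hence the multiplicities are chi_1: 1, chi_2: 1, chi_3: 1, chi_4: 1. Dimension check: dim(chi_5)*dim(chi_5) = 2*2 = 4 and sum (mult * dim) = 1*1 + 1*1 + 1*1 + 1*1 = 4.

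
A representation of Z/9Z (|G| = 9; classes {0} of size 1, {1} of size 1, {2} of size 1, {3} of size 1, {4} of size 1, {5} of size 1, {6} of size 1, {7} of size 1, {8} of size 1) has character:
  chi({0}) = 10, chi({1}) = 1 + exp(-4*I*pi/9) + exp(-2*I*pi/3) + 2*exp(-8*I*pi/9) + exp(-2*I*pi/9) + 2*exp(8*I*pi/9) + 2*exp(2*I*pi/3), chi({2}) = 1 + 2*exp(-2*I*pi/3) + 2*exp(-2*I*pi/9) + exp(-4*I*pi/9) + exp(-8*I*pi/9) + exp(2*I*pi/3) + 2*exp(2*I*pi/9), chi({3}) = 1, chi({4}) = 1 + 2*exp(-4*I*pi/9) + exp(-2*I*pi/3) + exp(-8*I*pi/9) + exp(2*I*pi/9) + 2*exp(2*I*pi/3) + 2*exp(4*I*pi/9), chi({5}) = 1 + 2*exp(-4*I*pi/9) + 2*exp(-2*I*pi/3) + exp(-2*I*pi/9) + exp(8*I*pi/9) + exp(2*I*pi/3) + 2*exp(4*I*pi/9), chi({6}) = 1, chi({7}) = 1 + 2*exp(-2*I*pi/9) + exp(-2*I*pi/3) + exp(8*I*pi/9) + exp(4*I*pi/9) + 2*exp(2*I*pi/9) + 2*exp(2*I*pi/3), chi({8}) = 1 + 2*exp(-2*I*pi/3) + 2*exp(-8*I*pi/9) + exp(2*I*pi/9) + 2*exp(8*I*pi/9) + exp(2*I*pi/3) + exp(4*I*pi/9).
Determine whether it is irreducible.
Not irreducible (reducible): <chi, chi> = 16 > 1.

Reasoning: <chi, chi> = (1/|G|) sum_C |C| * |chi(C)|^2 = (1/9)[1*|10|^2 + 1*|1 + exp(-4*I*pi/9) + exp(-2*I*pi/3) + 2*exp(-8*I*pi/9) + exp(-2*I*pi/9) + 2*exp(8*I*pi/9) + 2*exp(2*I*pi/3)|^2 + 1*|1 + 2*exp(-2*I*pi/3) + 2*exp(-2*I*pi/9) + exp(-4*I*pi/9) + exp(-8*I*pi/9) + exp(2*I*pi/3) + 2*exp(2*I*pi/9)|^2 + 1*|1|^2 + 1*|1 + 2*exp(-4*I*pi/9) + exp(-2*I*pi/3) + exp(-8*I*pi/9) + exp(2*I*pi/9) + 2*exp(2*I*pi/3) + 2*exp(4*I*pi/9)|^2 + 1*|1 + 2*exp(-4*I*pi/9) + 2*exp(-2*I*pi/3) + exp(-2*I*pi/9) + exp(8*I*pi/9) + exp(2*I*pi/3) + 2*exp(4*I*pi/9)|^2 + 1*|1|^2 + 1*|1 + 2*exp(-2*I*pi/9) + exp(-2*I*pi/3) + exp(8*I*pi/9) + exp(4*I*pi/9) + 2*exp(2*I*pi/9) + 2*exp(2*I*pi/3)|^2 + 1*|1 + 2*exp(-2*I*pi/3) + 2*exp(-8*I*pi/9) + exp(2*I*pi/9) + 2*exp(8*I*pi/9) + exp(2*I*pi/3) + exp(4*I*pi/9)|^2]
  = (1/9)[(100) + (16 + 10*exp(-4*I*pi/9) + 13*exp(-2*I*pi/9) + 9*exp(-2*I*pi/3) + 10*exp(-8*I*pi/9) + 10*exp(8*I*pi/9) + 9*exp(2*I*pi/3) + 13*exp(2*I*pi/9) + 10*exp(4*I*pi/9)) + (16 + 13*exp(-4*I*pi/9) + 9*exp(-2*I*pi/3) + 10*exp(-2*I*pi/9) + 10*exp(-8*I*pi/9) + 10*exp(8*I*pi/9) + 10*exp(2*I*pi/9) + 9*exp(2*I*pi/3) + 13*exp(4*I*pi/9)) + (1) + (16 + 10*exp(-4*I*pi/9) + 9*exp(-2*I*pi/3) + 10*exp(-2*I*pi/9) + 13*exp(-8*I*pi/9) + 13*exp(8*I*pi/9) + 10*exp(2*I*pi/9) + 9*exp(2*I*pi/3) + 10*exp(4*I*pi/9)) + (16 + 10*exp(-4*I*pi/9) + 9*exp(-2*I*pi/3) + 10*exp(-2*I*pi/9) + 13*exp(-8*I*pi/9) + 13*exp(8*I*pi/9) + 10*exp(2*I*pi/9) + 9*exp(2*I*pi/3) + 10*exp(4*I*pi/9)) + (1) + (16 + 13*exp(-4*I*pi/9) + 9*exp(-2*I*pi/3) + 10*exp(-2*I*pi/9) + 10*exp(-8*I*pi/9) + 10*exp(8*I*pi/9) + 10*exp(2*I*pi/9) + 9*exp(2*I*pi/3) + 13*exp(4*I*pi/9)) + (16 + 10*exp(-4*I*pi/9) + 13*exp(-2*I*pi/9) + 9*exp(-2*I*pi/3) + 10*exp(-8*I*pi/9) + 10*exp(8*I*pi/9) + 9*exp(2*I*pi/3) + 13*exp(2*I*pi/9) + 10*exp(4*I*pi/9))] = 144/9 = 16.
(Exp terms are combined using exp(i*s)*conj(exp(i*t)) = exp(i*(s-t)), and sums of them are collapsed using the identity that for every m > 1 the m distinct m-th roots of unity sum to 0, e.g. 1 + exp(2*I*pi/3) + exp(-2*I*pi/3) = 0.)
A character is irreducible iff <chi, chi> = 1, so this representation is reducible.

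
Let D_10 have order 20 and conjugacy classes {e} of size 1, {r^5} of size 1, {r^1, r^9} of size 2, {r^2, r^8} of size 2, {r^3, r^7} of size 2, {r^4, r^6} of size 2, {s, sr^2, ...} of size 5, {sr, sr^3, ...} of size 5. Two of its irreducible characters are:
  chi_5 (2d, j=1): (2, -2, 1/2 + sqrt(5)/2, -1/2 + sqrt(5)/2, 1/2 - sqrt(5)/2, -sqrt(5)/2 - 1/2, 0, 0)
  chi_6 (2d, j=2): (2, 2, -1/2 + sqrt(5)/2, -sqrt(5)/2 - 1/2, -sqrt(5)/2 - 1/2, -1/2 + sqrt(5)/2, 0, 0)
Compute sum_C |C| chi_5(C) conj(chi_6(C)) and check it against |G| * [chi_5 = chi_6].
Sum = 0; so <chi_5, chi_6> = 0 (distinct irreducibles are orthogonal).

Explanation: Compute term by term over conjugacy classes (|C| * chi_5(C) * conj(chi_6(C))):
  1*(2)*conj(2) + 1*(-2)*conj(2) + 2*(1/2 + sqrt(5)/2)*conj(-1/2 + sqrt(5)/2) + 2*(-1/2 + sqrt(5)/2)*conj(-sqrt(5)/2 - 1/2) + 2*(1/2 - sqrt(5)/2)*conj(-sqrt(5)/2 - 1/2) + 2*(-sqrt(5)/2 - 1/2)*conj(-1/2 + sqrt(5)/2) + 5*(0)*conj(0) + 5*(0)*conj(0)
  = (4) + (-4) + (2) + (-2) + (2) + (-2) + (0) + (0)
  = 0.
Dividing by |G| = 20 gives 0/20 = 0, matching the row-orthogonality relation <chi_5, chi_6> = [chi_5 = chi_6].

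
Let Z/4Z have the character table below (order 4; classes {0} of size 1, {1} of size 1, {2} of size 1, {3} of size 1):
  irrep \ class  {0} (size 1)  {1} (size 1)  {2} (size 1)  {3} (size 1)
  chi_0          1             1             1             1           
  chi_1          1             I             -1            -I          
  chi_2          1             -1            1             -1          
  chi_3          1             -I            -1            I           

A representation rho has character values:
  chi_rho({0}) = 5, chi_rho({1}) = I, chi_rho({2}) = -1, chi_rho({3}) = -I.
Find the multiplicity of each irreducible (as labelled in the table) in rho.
Multiplicities: chi_0: 1, chi_1: 2, chi_2: 1, chi_3: 1.

Reasoning: Use <chi_rho, chi> = (1/|G|) sum_C |C| * chi_rho(C) * conj(chi(C)) with |G| = 4 for each irreducible chi in the table:
  <chi_rho, chi_0> = (1/4)[1*(5)*conj(1) + 1*(I)*conj(1) + 1*(-1)*conj(1) + 1*(-I)*conj(1)]
      = (1/4)[(5) + (I) + (-1) + (-I)] = 4/4 = 1
  <chi_rho, chi_1> = (1/4)[1*(5)*conj(1) + 1*(I)*conj(I) + 1*(-1)*conj(-1) + 1*(-I)*conj(-I)]
      = (1/4)[(5) + (1) + (1) + (1)] = 8/4 = 2
  <chi_rho, chi_2> = (1/4)[1*(5)*conj(1) + 1*(I)*conj(-1) + 1*(-1)*conj(1) + 1*(-I)*conj(-1)]
      = (1/4)[(5) + (-I) + (-1) + (I)] = 4/4 = 1
  <chi_rho, chi_3> = (1/4)[1*(5)*conj(1) + 1*(I)*conj(-I) + 1*(-1)*conj(-1) + 1*(-I)*conj(I)]
      = (1/4)[(5) + (-1) + (1) + (-1)] = 4/4 = 1
(Exp terms are combined using exp(i*s)*conj(exp(i*t)) = exp(i*(s-t)), and sums of them are collapsed using the identity that for every m > 1 the m distinct m-th roots of unity sum to 0, e.g. 1 + exp(2*I*pi/3) + exp(-2*I*pi/3) = 0.)
Dimension check: dim(rho) = sum (mult * dim) = 1*1 + 2*1 + 1*1 + 1*1 = 5 = chi_rho(e) = 5.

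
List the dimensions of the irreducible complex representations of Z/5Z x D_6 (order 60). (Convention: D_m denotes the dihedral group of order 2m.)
Dimensions: 1, 1, 1, 1, 1, 1, 1, 1, 1, 1, 1, 1, 1, 1, 1, 1, 1, 1, 1, 1, 2, 2, 2, 2, 2, 2, 2, 2, 2, 2

There are 30 irreducibles (= number of conjugacy classes). Their dimensions d_i satisfy sum d_i^2 = |G| = 60: 1 + 1 + 1 + 1 + 1 + 1 + 1 + 1 + 1 + 1 + 1 + 1 + 1 + 1 + 1 + 1 + 1 + 1 + 1 + 1 + 4 + 4 + 4 + 4 + 4 + 4 + 4 + 4 + 4 + 4 = 60. (For the product with Z/5Z: each of the 5 1-dim characters of Z/5Z tensors with each irrep of D_6, giving 5 copies of each D_6-dimension.)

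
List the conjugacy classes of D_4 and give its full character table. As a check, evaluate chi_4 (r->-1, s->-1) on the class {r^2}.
Conjugacy classes: {e} of size 1, {r^2} of size 1, {r^1, r^3} of size 2, {s, sr^2, ...} of size 2, {sr, sr^3, ...} of size 2.
Character table:
  irrep \ class              {e} (size 1)  {r^2} (size 1)  {r^1, r^3} (size 2)  {s, sr^2, ...} (size 2)  {sr, sr^3, ...} (size 2)
  chi_1 (triv)               1             1               1                    1                        1                       
  chi_2 (sign: r->1, s->-1)  1             1               1                    -1                       -1                      
  chi_3 (r->-1, s->1)        1             1               -1                   1                        -1                      
  chi_4 (r->-1, s->-1)       1             1               -1                   -1                       1                       
  chi_5 (2d, j=1)            2             -2              0                    0                        0                       

Spot check: chi_4 (r->-1, s->-1) on {r^2} = 1.

Solution. D_4 has order 2*4 = 8 with 5 conjugacy classes, hence 5 irreducibles. Sum of squared dims 1 + 1 + 1 + 1 + 4 = 8 = |G|. Linear characters come from the abelianisation; the 2-dimensional irreps have character r^k -> 2*cos(2*pi*j*k/4), reflections -> 0.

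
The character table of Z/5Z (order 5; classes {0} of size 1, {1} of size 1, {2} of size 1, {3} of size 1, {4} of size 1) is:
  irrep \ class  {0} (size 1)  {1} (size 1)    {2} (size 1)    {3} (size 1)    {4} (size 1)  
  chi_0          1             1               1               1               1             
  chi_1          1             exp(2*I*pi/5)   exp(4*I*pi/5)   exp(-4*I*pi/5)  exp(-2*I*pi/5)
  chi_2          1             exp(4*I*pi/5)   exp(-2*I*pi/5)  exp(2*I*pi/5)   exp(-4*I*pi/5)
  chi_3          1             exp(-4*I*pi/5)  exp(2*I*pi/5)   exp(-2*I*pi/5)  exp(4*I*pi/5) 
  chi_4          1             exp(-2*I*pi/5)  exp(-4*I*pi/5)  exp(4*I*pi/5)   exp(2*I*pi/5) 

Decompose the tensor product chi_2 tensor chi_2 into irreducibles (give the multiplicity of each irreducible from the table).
chi_2 tensor chi_2 = chi_4 (all other irreducibles have multiplicity 0).

Why: The character of a tensor product is the pointwise product (chi_2 * chi_2)(C) = chi_2(C) * chi_2(C):
  {0}: (1)*(1), {1}: (exp(4*I*pi/5))*(exp(4*I*pi/5)), {2}: (exp(-2*I*pi/5))*(exp(-2*I*pi/5)), {3}: (exp(2*I*pi/5))*(exp(2*I*pi/5)), {4}: (exp(-4*I*pi/5))*(exp(-4*I*pi/5))
so (chi_2 * chi_2) takes values
  {0} -> 1, {1} -> exp(-2*I*pi/5), {2} -> exp(-4*I*pi/5), {3} -> exp(4*I*pi/5), {4} -> exp(2*I*pi/5).
Now take the inner product of this character with each irreducible chi from the table, <chi_2*chi_2, chi> = (1/5) sum_C |C| (chi_2*chi_2)(C) conj(chi(C)):
  <chi_2*chi_2, chi_0> = (1/5)[1*(1)*conj(1) + 1*(exp(-2*I*pi/5))*conj(1) + 1*(exp(-4*I*pi/5))*conj(1) + 1*(exp(4*I*pi/5))*conj(1) + 1*(exp(2*I*pi/5))*conj(1)]
      = (1/5)[(1) + (exp(-2*I*pi/5)) + (exp(-4*I*pi/5)) + (exp(4*I*pi/5)) + (exp(2*I*pi/5))] = 0/5 = 0
  <chi_2*chi_2, chi_1> = (1/5)[1*(1)*conj(1) + 1*(exp(-2*I*pi/5))*conj(exp(2*I*pi/5)) + 1*(exp(-4*I*pi/5))*conj(exp(4*I*pi/5)) + 1*(exp(4*I*pi/5))*conj(exp(-4*I*pi/5)) + 1*(exp(2*I*pi/5))*conj(exp(-2*I*pi/5))]
      = (1/5)[(1) + (exp(-4*I*pi/5)) + (exp(2*I*pi/5)) + (exp(-2*I*pi/5)) + (exp(4*I*pi/5))] = 0/5 = 0
  <chi_2*chi_2, chi_2> = (1/5)[1*(1)*conj(1) + 1*(exp(-2*I*pi/5))*conj(exp(4*I*pi/5)) + 1*(exp(-4*I*pi/5))*conj(exp(-2*I*pi/5)) + 1*(exp(4*I*pi/5))*conj(exp(2*I*pi/5)) + 1*(exp(2*I*pi/5))*conj(exp(-4*I*pi/5))]
      = (1/5)[(1) + (exp(4*I*pi/5)) + (exp(-2*I*pi/5)) + (exp(2*I*pi/5)) + (exp(-4*I*pi/5))] = 0/5 = 0
  <chi_2*chi_2, chi_3> = (1/5)[1*(1)*conj(1) + 1*(exp(-2*I*pi/5))*conj(exp(-4*I*pi/5)) + 1*(exp(-4*I*pi/5))*conj(exp(2*I*pi/5)) + 1*(exp(4*I*pi/5))*conj(exp(-2*I*pi/5)) + 1*(exp(2*I*pi/5))*conj(exp(4*I*pi/5))]
      = (1/5)[(1) + (exp(2*I*pi/5)) + (exp(4*I*pi/5)) + (exp(-4*I*pi/5)) + (exp(-2*I*pi/5))] = 0/5 = 0
  <chi_2*chi_2, chi_4> = (1/5)[1*(1)*conj(1) + 1*(exp(-2*I*pi/5))*conj(exp(-2*I*pi/5)) + 1*(exp(-4*I*pi/5))*conj(exp(-4*I*pi/5)) + 1*(exp(4*I*pi/5))*conj(exp(4*I*pi/5)) + 1*(exp(2*I*pi/5))*conj(exp(2*I*pi/5))]
      = (1/5)[(1) + (1) + (1) + (1) + (1)] = 5/5 = 1
(Exp terms are combined using exp(i*s)*conj(exp(i*t)) = exp(i*(s-t)), and sums of them are collapsed using the identity that for every m > 1 the m distinct m-th roots of unity sum to 0, e.g. 1 + exp(2*I*pi/3) + exp(-2*I*pi/3) = 0.)
Hence the multiplicities are chi_4: 1. Dimension check: dim(chi_2)*dim(chi_2) = 1*1 = 1 and sum (mult * dim) = 1*1 = 1.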